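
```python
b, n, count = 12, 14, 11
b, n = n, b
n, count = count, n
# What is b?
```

Answer: 14

Derivation:
Trace (tracking b):
b, n, count = (12, 14, 11)  # -> b = 12, n = 14, count = 11
b, n = (n, b)  # -> b = 14, n = 12
n, count = (count, n)  # -> n = 11, count = 12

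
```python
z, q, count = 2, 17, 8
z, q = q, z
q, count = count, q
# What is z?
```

Trace (tracking z):
z, q, count = (2, 17, 8)  # -> z = 2, q = 17, count = 8
z, q = (q, z)  # -> z = 17, q = 2
q, count = (count, q)  # -> q = 8, count = 2

Answer: 17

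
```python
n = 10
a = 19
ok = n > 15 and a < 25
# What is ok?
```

Answer: False

Derivation:
Trace (tracking ok):
n = 10  # -> n = 10
a = 19  # -> a = 19
ok = n > 15 and a < 25  # -> ok = False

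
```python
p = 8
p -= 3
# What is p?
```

Trace (tracking p):
p = 8  # -> p = 8
p -= 3  # -> p = 5

Answer: 5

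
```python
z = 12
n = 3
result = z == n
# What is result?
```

Trace (tracking result):
z = 12  # -> z = 12
n = 3  # -> n = 3
result = z == n  # -> result = False

Answer: False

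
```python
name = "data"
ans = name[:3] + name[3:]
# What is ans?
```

Answer: 'data'

Derivation:
Trace (tracking ans):
name = 'data'  # -> name = 'data'
ans = name[:3] + name[3:]  # -> ans = 'data'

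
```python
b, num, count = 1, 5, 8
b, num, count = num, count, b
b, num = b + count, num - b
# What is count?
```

Answer: 1

Derivation:
Trace (tracking count):
b, num, count = (1, 5, 8)  # -> b = 1, num = 5, count = 8
b, num, count = (num, count, b)  # -> b = 5, num = 8, count = 1
b, num = (b + count, num - b)  # -> b = 6, num = 3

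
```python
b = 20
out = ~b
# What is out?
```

Answer: -21

Derivation:
Trace (tracking out):
b = 20  # -> b = 20
out = ~b  # -> out = -21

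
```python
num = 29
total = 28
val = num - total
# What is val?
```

Answer: 1

Derivation:
Trace (tracking val):
num = 29  # -> num = 29
total = 28  # -> total = 28
val = num - total  # -> val = 1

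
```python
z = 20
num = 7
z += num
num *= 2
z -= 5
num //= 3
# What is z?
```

Trace (tracking z):
z = 20  # -> z = 20
num = 7  # -> num = 7
z += num  # -> z = 27
num *= 2  # -> num = 14
z -= 5  # -> z = 22
num //= 3  # -> num = 4

Answer: 22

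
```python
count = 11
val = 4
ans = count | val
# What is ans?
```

Answer: 15

Derivation:
Trace (tracking ans):
count = 11  # -> count = 11
val = 4  # -> val = 4
ans = count | val  # -> ans = 15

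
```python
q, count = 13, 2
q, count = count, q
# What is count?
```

Answer: 13

Derivation:
Trace (tracking count):
q, count = (13, 2)  # -> q = 13, count = 2
q, count = (count, q)  # -> q = 2, count = 13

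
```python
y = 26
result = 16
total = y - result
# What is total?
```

Trace (tracking total):
y = 26  # -> y = 26
result = 16  # -> result = 16
total = y - result  # -> total = 10

Answer: 10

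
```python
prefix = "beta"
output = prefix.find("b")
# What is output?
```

Trace (tracking output):
prefix = 'beta'  # -> prefix = 'beta'
output = prefix.find('b')  # -> output = 0

Answer: 0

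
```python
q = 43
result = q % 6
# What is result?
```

Answer: 1

Derivation:
Trace (tracking result):
q = 43  # -> q = 43
result = q % 6  # -> result = 1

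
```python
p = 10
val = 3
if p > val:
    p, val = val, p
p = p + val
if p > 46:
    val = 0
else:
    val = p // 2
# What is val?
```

Answer: 6

Derivation:
Trace (tracking val):
p = 10  # -> p = 10
val = 3  # -> val = 3
if p > val:  # condition is True
    p, val = (val, p)  # -> p = 3, val = 10
p = p + val  # -> p = 13
if p > 46:  # condition is False
else:
    val = p // 2  # -> val = 6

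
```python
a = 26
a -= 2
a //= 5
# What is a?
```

Trace (tracking a):
a = 26  # -> a = 26
a -= 2  # -> a = 24
a //= 5  # -> a = 4

Answer: 4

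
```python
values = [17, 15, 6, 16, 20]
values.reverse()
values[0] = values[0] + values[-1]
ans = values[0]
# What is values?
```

Trace (tracking values):
values = [17, 15, 6, 16, 20]  # -> values = [17, 15, 6, 16, 20]
values.reverse()  # -> values = [20, 16, 6, 15, 17]
values[0] = values[0] + values[-1]  # -> values = [37, 16, 6, 15, 17]
ans = values[0]  # -> ans = 37

Answer: [37, 16, 6, 15, 17]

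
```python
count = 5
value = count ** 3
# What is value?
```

Answer: 125

Derivation:
Trace (tracking value):
count = 5  # -> count = 5
value = count ** 3  # -> value = 125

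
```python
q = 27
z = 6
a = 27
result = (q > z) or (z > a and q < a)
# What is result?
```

Trace (tracking result):
q = 27  # -> q = 27
z = 6  # -> z = 6
a = 27  # -> a = 27
result = q > z or (z > a and q < a)  # -> result = True

Answer: True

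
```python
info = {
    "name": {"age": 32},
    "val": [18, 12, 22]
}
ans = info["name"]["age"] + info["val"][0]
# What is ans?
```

Answer: 50

Derivation:
Trace (tracking ans):
info = {'name': {'age': 32}, 'val': [18, 12, 22]}  # -> info = {'name': {'age': 32}, 'val': [18, 12, 22]}
ans = info['name']['age'] + info['val'][0]  # -> ans = 50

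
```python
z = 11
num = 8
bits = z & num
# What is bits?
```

Answer: 8

Derivation:
Trace (tracking bits):
z = 11  # -> z = 11
num = 8  # -> num = 8
bits = z & num  # -> bits = 8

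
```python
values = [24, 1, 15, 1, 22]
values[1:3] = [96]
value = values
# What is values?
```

Trace (tracking values):
values = [24, 1, 15, 1, 22]  # -> values = [24, 1, 15, 1, 22]
values[1:3] = [96]  # -> values = [24, 96, 1, 22]
value = values  # -> value = [24, 96, 1, 22]

Answer: [24, 96, 1, 22]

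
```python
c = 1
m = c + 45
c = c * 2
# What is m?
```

Answer: 46

Derivation:
Trace (tracking m):
c = 1  # -> c = 1
m = c + 45  # -> m = 46
c = c * 2  # -> c = 2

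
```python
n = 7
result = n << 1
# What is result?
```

Answer: 14

Derivation:
Trace (tracking result):
n = 7  # -> n = 7
result = n << 1  # -> result = 14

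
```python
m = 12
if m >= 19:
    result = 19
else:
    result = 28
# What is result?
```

Trace (tracking result):
m = 12  # -> m = 12
if m >= 19:  # condition is False
else:
    result = 28  # -> result = 28

Answer: 28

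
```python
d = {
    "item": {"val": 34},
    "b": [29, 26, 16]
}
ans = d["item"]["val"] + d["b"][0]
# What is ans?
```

Trace (tracking ans):
d = {'item': {'val': 34}, 'b': [29, 26, 16]}  # -> d = {'item': {'val': 34}, 'b': [29, 26, 16]}
ans = d['item']['val'] + d['b'][0]  # -> ans = 63

Answer: 63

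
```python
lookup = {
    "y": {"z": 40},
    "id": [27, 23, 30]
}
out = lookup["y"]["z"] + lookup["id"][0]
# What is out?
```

Trace (tracking out):
lookup = {'y': {'z': 40}, 'id': [27, 23, 30]}  # -> lookup = {'y': {'z': 40}, 'id': [27, 23, 30]}
out = lookup['y']['z'] + lookup['id'][0]  # -> out = 67

Answer: 67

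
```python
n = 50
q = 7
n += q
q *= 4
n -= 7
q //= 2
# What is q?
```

Answer: 14

Derivation:
Trace (tracking q):
n = 50  # -> n = 50
q = 7  # -> q = 7
n += q  # -> n = 57
q *= 4  # -> q = 28
n -= 7  # -> n = 50
q //= 2  # -> q = 14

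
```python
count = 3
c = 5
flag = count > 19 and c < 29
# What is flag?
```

Trace (tracking flag):
count = 3  # -> count = 3
c = 5  # -> c = 5
flag = count > 19 and c < 29  # -> flag = False

Answer: False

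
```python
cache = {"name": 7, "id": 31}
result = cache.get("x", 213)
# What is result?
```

Answer: 213

Derivation:
Trace (tracking result):
cache = {'name': 7, 'id': 31}  # -> cache = {'name': 7, 'id': 31}
result = cache.get('x', 213)  # -> result = 213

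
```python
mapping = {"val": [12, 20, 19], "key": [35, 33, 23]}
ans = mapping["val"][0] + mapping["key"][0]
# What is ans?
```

Trace (tracking ans):
mapping = {'val': [12, 20, 19], 'key': [35, 33, 23]}  # -> mapping = {'val': [12, 20, 19], 'key': [35, 33, 23]}
ans = mapping['val'][0] + mapping['key'][0]  # -> ans = 47

Answer: 47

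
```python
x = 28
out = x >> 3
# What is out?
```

Answer: 3

Derivation:
Trace (tracking out):
x = 28  # -> x = 28
out = x >> 3  # -> out = 3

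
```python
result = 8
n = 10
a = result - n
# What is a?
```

Answer: -2

Derivation:
Trace (tracking a):
result = 8  # -> result = 8
n = 10  # -> n = 10
a = result - n  # -> a = -2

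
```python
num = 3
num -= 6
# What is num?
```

Trace (tracking num):
num = 3  # -> num = 3
num -= 6  # -> num = -3

Answer: -3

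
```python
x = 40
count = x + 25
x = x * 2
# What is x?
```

Answer: 80

Derivation:
Trace (tracking x):
x = 40  # -> x = 40
count = x + 25  # -> count = 65
x = x * 2  # -> x = 80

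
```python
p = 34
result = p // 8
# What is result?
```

Trace (tracking result):
p = 34  # -> p = 34
result = p // 8  # -> result = 4

Answer: 4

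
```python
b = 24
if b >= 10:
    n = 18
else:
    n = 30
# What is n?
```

Answer: 18

Derivation:
Trace (tracking n):
b = 24  # -> b = 24
if b >= 10:  # condition is True
    n = 18  # -> n = 18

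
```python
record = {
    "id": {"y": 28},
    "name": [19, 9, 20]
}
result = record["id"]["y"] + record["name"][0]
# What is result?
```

Answer: 47

Derivation:
Trace (tracking result):
record = {'id': {'y': 28}, 'name': [19, 9, 20]}  # -> record = {'id': {'y': 28}, 'name': [19, 9, 20]}
result = record['id']['y'] + record['name'][0]  # -> result = 47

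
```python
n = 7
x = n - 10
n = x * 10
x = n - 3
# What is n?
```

Trace (tracking n):
n = 7  # -> n = 7
x = n - 10  # -> x = -3
n = x * 10  # -> n = -30
x = n - 3  # -> x = -33

Answer: -30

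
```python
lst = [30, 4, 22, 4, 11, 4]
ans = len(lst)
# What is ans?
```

Trace (tracking ans):
lst = [30, 4, 22, 4, 11, 4]  # -> lst = [30, 4, 22, 4, 11, 4]
ans = len(lst)  # -> ans = 6

Answer: 6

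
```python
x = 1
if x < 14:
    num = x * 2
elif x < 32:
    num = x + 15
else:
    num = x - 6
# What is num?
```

Trace (tracking num):
x = 1  # -> x = 1
if x < 14:  # condition is True
    num = x * 2  # -> num = 2

Answer: 2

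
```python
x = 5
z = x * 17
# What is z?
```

Answer: 85

Derivation:
Trace (tracking z):
x = 5  # -> x = 5
z = x * 17  # -> z = 85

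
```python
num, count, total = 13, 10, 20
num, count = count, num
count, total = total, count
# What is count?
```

Answer: 20

Derivation:
Trace (tracking count):
num, count, total = (13, 10, 20)  # -> num = 13, count = 10, total = 20
num, count = (count, num)  # -> num = 10, count = 13
count, total = (total, count)  # -> count = 20, total = 13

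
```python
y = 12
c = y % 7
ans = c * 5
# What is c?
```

Answer: 5

Derivation:
Trace (tracking c):
y = 12  # -> y = 12
c = y % 7  # -> c = 5
ans = c * 5  # -> ans = 25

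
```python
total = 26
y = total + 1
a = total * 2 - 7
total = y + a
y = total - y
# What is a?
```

Answer: 45

Derivation:
Trace (tracking a):
total = 26  # -> total = 26
y = total + 1  # -> y = 27
a = total * 2 - 7  # -> a = 45
total = y + a  # -> total = 72
y = total - y  # -> y = 45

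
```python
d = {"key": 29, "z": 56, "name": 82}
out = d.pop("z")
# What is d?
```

Answer: {'key': 29, 'name': 82}

Derivation:
Trace (tracking d):
d = {'key': 29, 'z': 56, 'name': 82}  # -> d = {'key': 29, 'z': 56, 'name': 82}
out = d.pop('z')  # -> out = 56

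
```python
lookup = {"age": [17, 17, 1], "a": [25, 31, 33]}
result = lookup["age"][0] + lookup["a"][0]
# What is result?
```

Trace (tracking result):
lookup = {'age': [17, 17, 1], 'a': [25, 31, 33]}  # -> lookup = {'age': [17, 17, 1], 'a': [25, 31, 33]}
result = lookup['age'][0] + lookup['a'][0]  # -> result = 42

Answer: 42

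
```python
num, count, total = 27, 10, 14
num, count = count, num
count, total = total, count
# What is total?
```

Trace (tracking total):
num, count, total = (27, 10, 14)  # -> num = 27, count = 10, total = 14
num, count = (count, num)  # -> num = 10, count = 27
count, total = (total, count)  # -> count = 14, total = 27

Answer: 27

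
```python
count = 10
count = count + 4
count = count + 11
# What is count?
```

Trace (tracking count):
count = 10  # -> count = 10
count = count + 4  # -> count = 14
count = count + 11  # -> count = 25

Answer: 25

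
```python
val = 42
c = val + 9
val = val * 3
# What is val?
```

Trace (tracking val):
val = 42  # -> val = 42
c = val + 9  # -> c = 51
val = val * 3  # -> val = 126

Answer: 126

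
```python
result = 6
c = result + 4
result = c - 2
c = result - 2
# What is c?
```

Answer: 6

Derivation:
Trace (tracking c):
result = 6  # -> result = 6
c = result + 4  # -> c = 10
result = c - 2  # -> result = 8
c = result - 2  # -> c = 6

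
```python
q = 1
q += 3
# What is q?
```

Answer: 4

Derivation:
Trace (tracking q):
q = 1  # -> q = 1
q += 3  # -> q = 4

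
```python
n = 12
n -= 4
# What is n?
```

Answer: 8

Derivation:
Trace (tracking n):
n = 12  # -> n = 12
n -= 4  # -> n = 8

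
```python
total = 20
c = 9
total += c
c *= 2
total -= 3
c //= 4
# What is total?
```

Trace (tracking total):
total = 20  # -> total = 20
c = 9  # -> c = 9
total += c  # -> total = 29
c *= 2  # -> c = 18
total -= 3  # -> total = 26
c //= 4  # -> c = 4

Answer: 26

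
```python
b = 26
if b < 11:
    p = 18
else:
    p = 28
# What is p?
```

Trace (tracking p):
b = 26  # -> b = 26
if b < 11:  # condition is False
else:
    p = 28  # -> p = 28

Answer: 28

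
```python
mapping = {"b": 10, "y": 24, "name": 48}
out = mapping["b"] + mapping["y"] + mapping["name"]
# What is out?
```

Trace (tracking out):
mapping = {'b': 10, 'y': 24, 'name': 48}  # -> mapping = {'b': 10, 'y': 24, 'name': 48}
out = mapping['b'] + mapping['y'] + mapping['name']  # -> out = 82

Answer: 82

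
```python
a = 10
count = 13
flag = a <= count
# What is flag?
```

Answer: True

Derivation:
Trace (tracking flag):
a = 10  # -> a = 10
count = 13  # -> count = 13
flag = a <= count  # -> flag = True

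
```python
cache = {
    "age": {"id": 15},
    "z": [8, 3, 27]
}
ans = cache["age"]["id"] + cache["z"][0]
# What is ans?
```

Answer: 23

Derivation:
Trace (tracking ans):
cache = {'age': {'id': 15}, 'z': [8, 3, 27]}  # -> cache = {'age': {'id': 15}, 'z': [8, 3, 27]}
ans = cache['age']['id'] + cache['z'][0]  # -> ans = 23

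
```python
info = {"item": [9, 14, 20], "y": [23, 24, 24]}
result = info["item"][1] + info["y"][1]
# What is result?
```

Answer: 38

Derivation:
Trace (tracking result):
info = {'item': [9, 14, 20], 'y': [23, 24, 24]}  # -> info = {'item': [9, 14, 20], 'y': [23, 24, 24]}
result = info['item'][1] + info['y'][1]  # -> result = 38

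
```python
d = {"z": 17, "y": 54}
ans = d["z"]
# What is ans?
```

Answer: 17

Derivation:
Trace (tracking ans):
d = {'z': 17, 'y': 54}  # -> d = {'z': 17, 'y': 54}
ans = d['z']  # -> ans = 17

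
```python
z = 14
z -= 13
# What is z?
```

Trace (tracking z):
z = 14  # -> z = 14
z -= 13  # -> z = 1

Answer: 1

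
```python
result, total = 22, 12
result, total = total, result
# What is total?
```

Answer: 22

Derivation:
Trace (tracking total):
result, total = (22, 12)  # -> result = 22, total = 12
result, total = (total, result)  # -> result = 12, total = 22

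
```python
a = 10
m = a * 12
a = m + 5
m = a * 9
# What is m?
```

Answer: 1125

Derivation:
Trace (tracking m):
a = 10  # -> a = 10
m = a * 12  # -> m = 120
a = m + 5  # -> a = 125
m = a * 9  # -> m = 1125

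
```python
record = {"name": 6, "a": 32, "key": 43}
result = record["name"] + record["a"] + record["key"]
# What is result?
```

Answer: 81

Derivation:
Trace (tracking result):
record = {'name': 6, 'a': 32, 'key': 43}  # -> record = {'name': 6, 'a': 32, 'key': 43}
result = record['name'] + record['a'] + record['key']  # -> result = 81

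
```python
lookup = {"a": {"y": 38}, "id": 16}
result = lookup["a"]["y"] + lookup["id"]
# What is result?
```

Trace (tracking result):
lookup = {'a': {'y': 38}, 'id': 16}  # -> lookup = {'a': {'y': 38}, 'id': 16}
result = lookup['a']['y'] + lookup['id']  # -> result = 54

Answer: 54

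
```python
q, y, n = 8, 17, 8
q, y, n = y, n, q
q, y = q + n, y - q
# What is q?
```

Trace (tracking q):
q, y, n = (8, 17, 8)  # -> q = 8, y = 17, n = 8
q, y, n = (y, n, q)  # -> q = 17, y = 8, n = 8
q, y = (q + n, y - q)  # -> q = 25, y = -9

Answer: 25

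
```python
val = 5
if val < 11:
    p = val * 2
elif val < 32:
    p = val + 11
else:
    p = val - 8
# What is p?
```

Answer: 10

Derivation:
Trace (tracking p):
val = 5  # -> val = 5
if val < 11:  # condition is True
    p = val * 2  # -> p = 10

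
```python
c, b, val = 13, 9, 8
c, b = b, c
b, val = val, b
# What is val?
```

Answer: 13

Derivation:
Trace (tracking val):
c, b, val = (13, 9, 8)  # -> c = 13, b = 9, val = 8
c, b = (b, c)  # -> c = 9, b = 13
b, val = (val, b)  # -> b = 8, val = 13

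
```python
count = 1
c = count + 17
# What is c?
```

Trace (tracking c):
count = 1  # -> count = 1
c = count + 17  # -> c = 18

Answer: 18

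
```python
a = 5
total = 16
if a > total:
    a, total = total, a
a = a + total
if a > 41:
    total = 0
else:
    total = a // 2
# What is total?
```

Answer: 10

Derivation:
Trace (tracking total):
a = 5  # -> a = 5
total = 16  # -> total = 16
if a > total:  # condition is False
a = a + total  # -> a = 21
if a > 41:  # condition is False
else:
    total = a // 2  # -> total = 10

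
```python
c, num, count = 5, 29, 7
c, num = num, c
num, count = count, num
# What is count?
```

Answer: 5

Derivation:
Trace (tracking count):
c, num, count = (5, 29, 7)  # -> c = 5, num = 29, count = 7
c, num = (num, c)  # -> c = 29, num = 5
num, count = (count, num)  # -> num = 7, count = 5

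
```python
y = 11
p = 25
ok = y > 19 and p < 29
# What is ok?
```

Answer: False

Derivation:
Trace (tracking ok):
y = 11  # -> y = 11
p = 25  # -> p = 25
ok = y > 19 and p < 29  # -> ok = False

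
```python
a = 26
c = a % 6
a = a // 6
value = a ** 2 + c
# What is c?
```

Trace (tracking c):
a = 26  # -> a = 26
c = a % 6  # -> c = 2
a = a // 6  # -> a = 4
value = a ** 2 + c  # -> value = 18

Answer: 2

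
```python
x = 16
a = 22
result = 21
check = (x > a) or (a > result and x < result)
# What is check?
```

Trace (tracking check):
x = 16  # -> x = 16
a = 22  # -> a = 22
result = 21  # -> result = 21
check = x > a or (a > result and x < result)  # -> check = True

Answer: True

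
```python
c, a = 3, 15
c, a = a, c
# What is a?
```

Trace (tracking a):
c, a = (3, 15)  # -> c = 3, a = 15
c, a = (a, c)  # -> c = 15, a = 3

Answer: 3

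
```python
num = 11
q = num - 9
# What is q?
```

Answer: 2

Derivation:
Trace (tracking q):
num = 11  # -> num = 11
q = num - 9  # -> q = 2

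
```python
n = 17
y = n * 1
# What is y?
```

Answer: 17

Derivation:
Trace (tracking y):
n = 17  # -> n = 17
y = n * 1  # -> y = 17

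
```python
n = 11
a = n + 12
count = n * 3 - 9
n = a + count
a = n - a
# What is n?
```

Trace (tracking n):
n = 11  # -> n = 11
a = n + 12  # -> a = 23
count = n * 3 - 9  # -> count = 24
n = a + count  # -> n = 47
a = n - a  # -> a = 24

Answer: 47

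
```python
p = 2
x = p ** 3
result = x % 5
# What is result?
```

Trace (tracking result):
p = 2  # -> p = 2
x = p ** 3  # -> x = 8
result = x % 5  # -> result = 3

Answer: 3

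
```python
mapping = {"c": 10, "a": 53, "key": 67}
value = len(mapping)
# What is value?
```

Answer: 3

Derivation:
Trace (tracking value):
mapping = {'c': 10, 'a': 53, 'key': 67}  # -> mapping = {'c': 10, 'a': 53, 'key': 67}
value = len(mapping)  # -> value = 3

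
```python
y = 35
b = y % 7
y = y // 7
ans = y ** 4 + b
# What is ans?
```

Answer: 625

Derivation:
Trace (tracking ans):
y = 35  # -> y = 35
b = y % 7  # -> b = 0
y = y // 7  # -> y = 5
ans = y ** 4 + b  # -> ans = 625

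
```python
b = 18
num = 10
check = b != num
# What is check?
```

Answer: True

Derivation:
Trace (tracking check):
b = 18  # -> b = 18
num = 10  # -> num = 10
check = b != num  # -> check = True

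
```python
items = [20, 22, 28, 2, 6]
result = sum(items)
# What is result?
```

Answer: 78

Derivation:
Trace (tracking result):
items = [20, 22, 28, 2, 6]  # -> items = [20, 22, 28, 2, 6]
result = sum(items)  # -> result = 78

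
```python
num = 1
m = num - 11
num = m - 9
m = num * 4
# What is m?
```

Trace (tracking m):
num = 1  # -> num = 1
m = num - 11  # -> m = -10
num = m - 9  # -> num = -19
m = num * 4  # -> m = -76

Answer: -76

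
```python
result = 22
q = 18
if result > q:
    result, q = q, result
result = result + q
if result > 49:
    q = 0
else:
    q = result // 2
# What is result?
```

Trace (tracking result):
result = 22  # -> result = 22
q = 18  # -> q = 18
if result > q:  # condition is True
    result, q = (q, result)  # -> result = 18, q = 22
result = result + q  # -> result = 40
if result > 49:  # condition is False
else:
    q = result // 2  # -> q = 20

Answer: 40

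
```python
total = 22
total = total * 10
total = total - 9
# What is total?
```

Trace (tracking total):
total = 22  # -> total = 22
total = total * 10  # -> total = 220
total = total - 9  # -> total = 211

Answer: 211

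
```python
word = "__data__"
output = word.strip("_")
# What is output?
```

Trace (tracking output):
word = '__data__'  # -> word = '__data__'
output = word.strip('_')  # -> output = 'data'

Answer: 'data'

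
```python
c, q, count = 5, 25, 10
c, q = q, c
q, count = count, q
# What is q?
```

Trace (tracking q):
c, q, count = (5, 25, 10)  # -> c = 5, q = 25, count = 10
c, q = (q, c)  # -> c = 25, q = 5
q, count = (count, q)  # -> q = 10, count = 5

Answer: 10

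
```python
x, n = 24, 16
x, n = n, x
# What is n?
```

Answer: 24

Derivation:
Trace (tracking n):
x, n = (24, 16)  # -> x = 24, n = 16
x, n = (n, x)  # -> x = 16, n = 24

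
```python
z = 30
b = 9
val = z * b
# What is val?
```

Answer: 270

Derivation:
Trace (tracking val):
z = 30  # -> z = 30
b = 9  # -> b = 9
val = z * b  # -> val = 270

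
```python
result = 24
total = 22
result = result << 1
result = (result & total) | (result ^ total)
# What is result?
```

Answer: 54

Derivation:
Trace (tracking result):
result = 24  # -> result = 24
total = 22  # -> total = 22
result = result << 1  # -> result = 48
result = result & total | result ^ total  # -> result = 54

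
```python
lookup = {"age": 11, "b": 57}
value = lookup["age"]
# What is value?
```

Trace (tracking value):
lookup = {'age': 11, 'b': 57}  # -> lookup = {'age': 11, 'b': 57}
value = lookup['age']  # -> value = 11

Answer: 11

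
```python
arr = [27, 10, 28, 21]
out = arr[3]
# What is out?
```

Answer: 21

Derivation:
Trace (tracking out):
arr = [27, 10, 28, 21]  # -> arr = [27, 10, 28, 21]
out = arr[3]  # -> out = 21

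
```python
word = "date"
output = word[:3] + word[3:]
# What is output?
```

Answer: 'date'

Derivation:
Trace (tracking output):
word = 'date'  # -> word = 'date'
output = word[:3] + word[3:]  # -> output = 'date'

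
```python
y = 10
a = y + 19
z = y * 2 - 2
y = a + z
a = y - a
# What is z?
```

Answer: 18

Derivation:
Trace (tracking z):
y = 10  # -> y = 10
a = y + 19  # -> a = 29
z = y * 2 - 2  # -> z = 18
y = a + z  # -> y = 47
a = y - a  # -> a = 18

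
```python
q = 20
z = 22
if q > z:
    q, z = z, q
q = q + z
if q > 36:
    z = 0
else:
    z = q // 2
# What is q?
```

Trace (tracking q):
q = 20  # -> q = 20
z = 22  # -> z = 22
if q > z:  # condition is False
q = q + z  # -> q = 42
if q > 36:  # condition is True
    z = 0  # -> z = 0

Answer: 42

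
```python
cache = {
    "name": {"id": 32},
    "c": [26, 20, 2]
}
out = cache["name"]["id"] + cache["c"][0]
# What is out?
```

Answer: 58

Derivation:
Trace (tracking out):
cache = {'name': {'id': 32}, 'c': [26, 20, 2]}  # -> cache = {'name': {'id': 32}, 'c': [26, 20, 2]}
out = cache['name']['id'] + cache['c'][0]  # -> out = 58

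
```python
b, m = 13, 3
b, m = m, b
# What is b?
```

Trace (tracking b):
b, m = (13, 3)  # -> b = 13, m = 3
b, m = (m, b)  # -> b = 3, m = 13

Answer: 3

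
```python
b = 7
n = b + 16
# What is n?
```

Answer: 23

Derivation:
Trace (tracking n):
b = 7  # -> b = 7
n = b + 16  # -> n = 23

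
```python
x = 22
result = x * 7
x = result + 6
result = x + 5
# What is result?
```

Answer: 165

Derivation:
Trace (tracking result):
x = 22  # -> x = 22
result = x * 7  # -> result = 154
x = result + 6  # -> x = 160
result = x + 5  # -> result = 165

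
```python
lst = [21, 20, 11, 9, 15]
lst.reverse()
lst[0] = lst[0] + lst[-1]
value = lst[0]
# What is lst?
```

Trace (tracking lst):
lst = [21, 20, 11, 9, 15]  # -> lst = [21, 20, 11, 9, 15]
lst.reverse()  # -> lst = [15, 9, 11, 20, 21]
lst[0] = lst[0] + lst[-1]  # -> lst = [36, 9, 11, 20, 21]
value = lst[0]  # -> value = 36

Answer: [36, 9, 11, 20, 21]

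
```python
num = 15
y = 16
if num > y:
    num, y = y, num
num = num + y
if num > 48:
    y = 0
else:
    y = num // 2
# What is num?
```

Answer: 31

Derivation:
Trace (tracking num):
num = 15  # -> num = 15
y = 16  # -> y = 16
if num > y:  # condition is False
num = num + y  # -> num = 31
if num > 48:  # condition is False
else:
    y = num // 2  # -> y = 15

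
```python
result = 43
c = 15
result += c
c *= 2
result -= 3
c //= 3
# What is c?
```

Answer: 10

Derivation:
Trace (tracking c):
result = 43  # -> result = 43
c = 15  # -> c = 15
result += c  # -> result = 58
c *= 2  # -> c = 30
result -= 3  # -> result = 55
c //= 3  # -> c = 10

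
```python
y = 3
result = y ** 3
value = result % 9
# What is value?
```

Answer: 0

Derivation:
Trace (tracking value):
y = 3  # -> y = 3
result = y ** 3  # -> result = 27
value = result % 9  # -> value = 0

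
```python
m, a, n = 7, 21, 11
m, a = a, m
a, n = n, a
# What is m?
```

Trace (tracking m):
m, a, n = (7, 21, 11)  # -> m = 7, a = 21, n = 11
m, a = (a, m)  # -> m = 21, a = 7
a, n = (n, a)  # -> a = 11, n = 7

Answer: 21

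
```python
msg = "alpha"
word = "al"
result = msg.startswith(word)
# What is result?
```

Answer: True

Derivation:
Trace (tracking result):
msg = 'alpha'  # -> msg = 'alpha'
word = 'al'  # -> word = 'al'
result = msg.startswith(word)  # -> result = True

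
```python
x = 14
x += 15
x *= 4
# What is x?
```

Answer: 116

Derivation:
Trace (tracking x):
x = 14  # -> x = 14
x += 15  # -> x = 29
x *= 4  # -> x = 116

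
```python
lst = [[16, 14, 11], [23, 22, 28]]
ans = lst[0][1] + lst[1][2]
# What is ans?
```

Answer: 42

Derivation:
Trace (tracking ans):
lst = [[16, 14, 11], [23, 22, 28]]  # -> lst = [[16, 14, 11], [23, 22, 28]]
ans = lst[0][1] + lst[1][2]  # -> ans = 42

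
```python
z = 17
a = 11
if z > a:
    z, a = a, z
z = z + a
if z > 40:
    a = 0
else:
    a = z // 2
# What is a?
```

Answer: 14

Derivation:
Trace (tracking a):
z = 17  # -> z = 17
a = 11  # -> a = 11
if z > a:  # condition is True
    z, a = (a, z)  # -> z = 11, a = 17
z = z + a  # -> z = 28
if z > 40:  # condition is False
else:
    a = z // 2  # -> a = 14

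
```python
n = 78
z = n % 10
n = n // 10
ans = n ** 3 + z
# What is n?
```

Trace (tracking n):
n = 78  # -> n = 78
z = n % 10  # -> z = 8
n = n // 10  # -> n = 7
ans = n ** 3 + z  # -> ans = 351

Answer: 7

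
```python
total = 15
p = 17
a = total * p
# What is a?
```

Answer: 255

Derivation:
Trace (tracking a):
total = 15  # -> total = 15
p = 17  # -> p = 17
a = total * p  # -> a = 255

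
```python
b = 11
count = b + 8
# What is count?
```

Answer: 19

Derivation:
Trace (tracking count):
b = 11  # -> b = 11
count = b + 8  # -> count = 19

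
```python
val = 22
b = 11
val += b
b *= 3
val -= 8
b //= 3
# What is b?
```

Trace (tracking b):
val = 22  # -> val = 22
b = 11  # -> b = 11
val += b  # -> val = 33
b *= 3  # -> b = 33
val -= 8  # -> val = 25
b //= 3  # -> b = 11

Answer: 11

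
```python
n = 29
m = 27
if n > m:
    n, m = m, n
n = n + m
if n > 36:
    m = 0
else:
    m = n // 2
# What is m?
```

Answer: 0

Derivation:
Trace (tracking m):
n = 29  # -> n = 29
m = 27  # -> m = 27
if n > m:  # condition is True
    n, m = (m, n)  # -> n = 27, m = 29
n = n + m  # -> n = 56
if n > 36:  # condition is True
    m = 0  # -> m = 0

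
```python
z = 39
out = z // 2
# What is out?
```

Trace (tracking out):
z = 39  # -> z = 39
out = z // 2  # -> out = 19

Answer: 19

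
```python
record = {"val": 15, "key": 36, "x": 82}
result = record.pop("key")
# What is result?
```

Trace (tracking result):
record = {'val': 15, 'key': 36, 'x': 82}  # -> record = {'val': 15, 'key': 36, 'x': 82}
result = record.pop('key')  # -> result = 36

Answer: 36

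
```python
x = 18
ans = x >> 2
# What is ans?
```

Trace (tracking ans):
x = 18  # -> x = 18
ans = x >> 2  # -> ans = 4

Answer: 4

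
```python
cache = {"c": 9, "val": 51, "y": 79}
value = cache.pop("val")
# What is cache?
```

Trace (tracking cache):
cache = {'c': 9, 'val': 51, 'y': 79}  # -> cache = {'c': 9, 'val': 51, 'y': 79}
value = cache.pop('val')  # -> value = 51

Answer: {'c': 9, 'y': 79}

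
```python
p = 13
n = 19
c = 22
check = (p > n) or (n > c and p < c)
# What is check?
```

Trace (tracking check):
p = 13  # -> p = 13
n = 19  # -> n = 19
c = 22  # -> c = 22
check = p > n or (n > c and p < c)  # -> check = False

Answer: False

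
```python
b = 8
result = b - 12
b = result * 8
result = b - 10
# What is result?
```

Answer: -42

Derivation:
Trace (tracking result):
b = 8  # -> b = 8
result = b - 12  # -> result = -4
b = result * 8  # -> b = -32
result = b - 10  # -> result = -42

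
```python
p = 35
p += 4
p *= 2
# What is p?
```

Trace (tracking p):
p = 35  # -> p = 35
p += 4  # -> p = 39
p *= 2  # -> p = 78

Answer: 78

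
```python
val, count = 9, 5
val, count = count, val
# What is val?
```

Trace (tracking val):
val, count = (9, 5)  # -> val = 9, count = 5
val, count = (count, val)  # -> val = 5, count = 9

Answer: 5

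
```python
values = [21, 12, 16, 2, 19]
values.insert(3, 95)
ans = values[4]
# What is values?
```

Trace (tracking values):
values = [21, 12, 16, 2, 19]  # -> values = [21, 12, 16, 2, 19]
values.insert(3, 95)  # -> values = [21, 12, 16, 95, 2, 19]
ans = values[4]  # -> ans = 2

Answer: [21, 12, 16, 95, 2, 19]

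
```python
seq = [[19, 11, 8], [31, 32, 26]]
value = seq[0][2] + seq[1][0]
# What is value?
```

Trace (tracking value):
seq = [[19, 11, 8], [31, 32, 26]]  # -> seq = [[19, 11, 8], [31, 32, 26]]
value = seq[0][2] + seq[1][0]  # -> value = 39

Answer: 39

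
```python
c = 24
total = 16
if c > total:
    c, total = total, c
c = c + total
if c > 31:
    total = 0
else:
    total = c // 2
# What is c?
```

Answer: 40

Derivation:
Trace (tracking c):
c = 24  # -> c = 24
total = 16  # -> total = 16
if c > total:  # condition is True
    c, total = (total, c)  # -> c = 16, total = 24
c = c + total  # -> c = 40
if c > 31:  # condition is True
    total = 0  # -> total = 0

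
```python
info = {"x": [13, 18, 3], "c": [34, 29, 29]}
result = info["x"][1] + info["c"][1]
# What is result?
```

Trace (tracking result):
info = {'x': [13, 18, 3], 'c': [34, 29, 29]}  # -> info = {'x': [13, 18, 3], 'c': [34, 29, 29]}
result = info['x'][1] + info['c'][1]  # -> result = 47

Answer: 47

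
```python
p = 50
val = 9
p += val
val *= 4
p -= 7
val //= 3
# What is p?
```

Answer: 52

Derivation:
Trace (tracking p):
p = 50  # -> p = 50
val = 9  # -> val = 9
p += val  # -> p = 59
val *= 4  # -> val = 36
p -= 7  # -> p = 52
val //= 3  # -> val = 12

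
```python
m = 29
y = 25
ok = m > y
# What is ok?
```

Trace (tracking ok):
m = 29  # -> m = 29
y = 25  # -> y = 25
ok = m > y  # -> ok = True

Answer: True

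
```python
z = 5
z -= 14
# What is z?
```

Trace (tracking z):
z = 5  # -> z = 5
z -= 14  # -> z = -9

Answer: -9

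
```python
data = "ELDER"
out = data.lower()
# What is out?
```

Answer: 'elder'

Derivation:
Trace (tracking out):
data = 'ELDER'  # -> data = 'ELDER'
out = data.lower()  # -> out = 'elder'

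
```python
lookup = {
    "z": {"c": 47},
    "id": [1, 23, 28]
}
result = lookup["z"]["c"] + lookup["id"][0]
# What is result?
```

Trace (tracking result):
lookup = {'z': {'c': 47}, 'id': [1, 23, 28]}  # -> lookup = {'z': {'c': 47}, 'id': [1, 23, 28]}
result = lookup['z']['c'] + lookup['id'][0]  # -> result = 48

Answer: 48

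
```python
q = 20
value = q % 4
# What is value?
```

Trace (tracking value):
q = 20  # -> q = 20
value = q % 4  # -> value = 0

Answer: 0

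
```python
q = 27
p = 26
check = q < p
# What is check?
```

Trace (tracking check):
q = 27  # -> q = 27
p = 26  # -> p = 26
check = q < p  # -> check = False

Answer: False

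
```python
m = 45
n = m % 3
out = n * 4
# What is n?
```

Trace (tracking n):
m = 45  # -> m = 45
n = m % 3  # -> n = 0
out = n * 4  # -> out = 0

Answer: 0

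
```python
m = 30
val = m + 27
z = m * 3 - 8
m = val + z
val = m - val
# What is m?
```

Answer: 139

Derivation:
Trace (tracking m):
m = 30  # -> m = 30
val = m + 27  # -> val = 57
z = m * 3 - 8  # -> z = 82
m = val + z  # -> m = 139
val = m - val  # -> val = 82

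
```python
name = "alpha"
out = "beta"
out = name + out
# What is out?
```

Answer: 'alphabeta'

Derivation:
Trace (tracking out):
name = 'alpha'  # -> name = 'alpha'
out = 'beta'  # -> out = 'beta'
out = name + out  # -> out = 'alphabeta'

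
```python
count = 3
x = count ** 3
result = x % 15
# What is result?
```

Trace (tracking result):
count = 3  # -> count = 3
x = count ** 3  # -> x = 27
result = x % 15  # -> result = 12

Answer: 12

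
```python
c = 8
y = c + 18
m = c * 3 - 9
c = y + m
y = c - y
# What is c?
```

Trace (tracking c):
c = 8  # -> c = 8
y = c + 18  # -> y = 26
m = c * 3 - 9  # -> m = 15
c = y + m  # -> c = 41
y = c - y  # -> y = 15

Answer: 41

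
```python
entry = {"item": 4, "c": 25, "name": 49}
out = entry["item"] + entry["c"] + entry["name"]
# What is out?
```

Answer: 78

Derivation:
Trace (tracking out):
entry = {'item': 4, 'c': 25, 'name': 49}  # -> entry = {'item': 4, 'c': 25, 'name': 49}
out = entry['item'] + entry['c'] + entry['name']  # -> out = 78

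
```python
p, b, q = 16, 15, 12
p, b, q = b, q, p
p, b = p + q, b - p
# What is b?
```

Trace (tracking b):
p, b, q = (16, 15, 12)  # -> p = 16, b = 15, q = 12
p, b, q = (b, q, p)  # -> p = 15, b = 12, q = 16
p, b = (p + q, b - p)  # -> p = 31, b = -3

Answer: -3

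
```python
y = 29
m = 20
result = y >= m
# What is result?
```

Trace (tracking result):
y = 29  # -> y = 29
m = 20  # -> m = 20
result = y >= m  # -> result = True

Answer: True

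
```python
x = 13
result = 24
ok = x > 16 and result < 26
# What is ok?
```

Trace (tracking ok):
x = 13  # -> x = 13
result = 24  # -> result = 24
ok = x > 16 and result < 26  # -> ok = False

Answer: False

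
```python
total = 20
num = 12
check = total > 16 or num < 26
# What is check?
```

Trace (tracking check):
total = 20  # -> total = 20
num = 12  # -> num = 12
check = total > 16 or num < 26  # -> check = True

Answer: True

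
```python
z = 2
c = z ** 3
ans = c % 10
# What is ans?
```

Answer: 8

Derivation:
Trace (tracking ans):
z = 2  # -> z = 2
c = z ** 3  # -> c = 8
ans = c % 10  # -> ans = 8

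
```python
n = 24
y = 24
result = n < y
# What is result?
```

Answer: False

Derivation:
Trace (tracking result):
n = 24  # -> n = 24
y = 24  # -> y = 24
result = n < y  # -> result = False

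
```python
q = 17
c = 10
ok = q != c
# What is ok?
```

Answer: True

Derivation:
Trace (tracking ok):
q = 17  # -> q = 17
c = 10  # -> c = 10
ok = q != c  # -> ok = True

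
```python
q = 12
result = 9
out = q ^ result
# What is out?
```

Trace (tracking out):
q = 12  # -> q = 12
result = 9  # -> result = 9
out = q ^ result  # -> out = 5

Answer: 5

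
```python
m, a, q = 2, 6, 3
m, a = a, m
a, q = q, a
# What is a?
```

Trace (tracking a):
m, a, q = (2, 6, 3)  # -> m = 2, a = 6, q = 3
m, a = (a, m)  # -> m = 6, a = 2
a, q = (q, a)  # -> a = 3, q = 2

Answer: 3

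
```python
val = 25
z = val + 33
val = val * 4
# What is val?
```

Trace (tracking val):
val = 25  # -> val = 25
z = val + 33  # -> z = 58
val = val * 4  # -> val = 100

Answer: 100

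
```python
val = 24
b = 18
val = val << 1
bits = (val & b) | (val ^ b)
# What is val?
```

Trace (tracking val):
val = 24  # -> val = 24
b = 18  # -> b = 18
val = val << 1  # -> val = 48
bits = val & b | val ^ b  # -> bits = 50

Answer: 48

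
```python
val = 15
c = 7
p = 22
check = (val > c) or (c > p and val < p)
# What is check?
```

Trace (tracking check):
val = 15  # -> val = 15
c = 7  # -> c = 7
p = 22  # -> p = 22
check = val > c or (c > p and val < p)  # -> check = True

Answer: True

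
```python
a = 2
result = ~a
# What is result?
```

Trace (tracking result):
a = 2  # -> a = 2
result = ~a  # -> result = -3

Answer: -3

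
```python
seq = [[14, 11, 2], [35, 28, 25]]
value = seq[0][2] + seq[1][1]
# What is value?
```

Trace (tracking value):
seq = [[14, 11, 2], [35, 28, 25]]  # -> seq = [[14, 11, 2], [35, 28, 25]]
value = seq[0][2] + seq[1][1]  # -> value = 30

Answer: 30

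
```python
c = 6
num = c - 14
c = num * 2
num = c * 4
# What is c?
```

Answer: -16

Derivation:
Trace (tracking c):
c = 6  # -> c = 6
num = c - 14  # -> num = -8
c = num * 2  # -> c = -16
num = c * 4  # -> num = -64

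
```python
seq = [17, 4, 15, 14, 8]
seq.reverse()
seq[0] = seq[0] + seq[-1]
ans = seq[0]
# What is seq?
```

Answer: [25, 14, 15, 4, 17]

Derivation:
Trace (tracking seq):
seq = [17, 4, 15, 14, 8]  # -> seq = [17, 4, 15, 14, 8]
seq.reverse()  # -> seq = [8, 14, 15, 4, 17]
seq[0] = seq[0] + seq[-1]  # -> seq = [25, 14, 15, 4, 17]
ans = seq[0]  # -> ans = 25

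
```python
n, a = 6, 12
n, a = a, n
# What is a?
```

Trace (tracking a):
n, a = (6, 12)  # -> n = 6, a = 12
n, a = (a, n)  # -> n = 12, a = 6

Answer: 6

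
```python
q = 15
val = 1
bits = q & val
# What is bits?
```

Trace (tracking bits):
q = 15  # -> q = 15
val = 1  # -> val = 1
bits = q & val  # -> bits = 1

Answer: 1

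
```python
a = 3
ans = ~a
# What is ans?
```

Answer: -4

Derivation:
Trace (tracking ans):
a = 3  # -> a = 3
ans = ~a  # -> ans = -4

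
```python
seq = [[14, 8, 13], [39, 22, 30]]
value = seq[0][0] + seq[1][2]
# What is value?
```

Answer: 44

Derivation:
Trace (tracking value):
seq = [[14, 8, 13], [39, 22, 30]]  # -> seq = [[14, 8, 13], [39, 22, 30]]
value = seq[0][0] + seq[1][2]  # -> value = 44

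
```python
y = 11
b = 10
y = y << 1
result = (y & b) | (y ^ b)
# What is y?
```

Answer: 22

Derivation:
Trace (tracking y):
y = 11  # -> y = 11
b = 10  # -> b = 10
y = y << 1  # -> y = 22
result = y & b | y ^ b  # -> result = 30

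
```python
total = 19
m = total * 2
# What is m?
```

Trace (tracking m):
total = 19  # -> total = 19
m = total * 2  # -> m = 38

Answer: 38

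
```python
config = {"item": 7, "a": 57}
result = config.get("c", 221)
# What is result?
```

Trace (tracking result):
config = {'item': 7, 'a': 57}  # -> config = {'item': 7, 'a': 57}
result = config.get('c', 221)  # -> result = 221

Answer: 221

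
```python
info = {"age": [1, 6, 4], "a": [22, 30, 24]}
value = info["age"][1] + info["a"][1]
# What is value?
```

Answer: 36

Derivation:
Trace (tracking value):
info = {'age': [1, 6, 4], 'a': [22, 30, 24]}  # -> info = {'age': [1, 6, 4], 'a': [22, 30, 24]}
value = info['age'][1] + info['a'][1]  # -> value = 36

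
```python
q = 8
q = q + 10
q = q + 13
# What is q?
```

Trace (tracking q):
q = 8  # -> q = 8
q = q + 10  # -> q = 18
q = q + 13  # -> q = 31

Answer: 31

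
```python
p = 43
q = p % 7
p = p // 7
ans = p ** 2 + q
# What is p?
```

Trace (tracking p):
p = 43  # -> p = 43
q = p % 7  # -> q = 1
p = p // 7  # -> p = 6
ans = p ** 2 + q  # -> ans = 37

Answer: 6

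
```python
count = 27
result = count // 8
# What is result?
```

Trace (tracking result):
count = 27  # -> count = 27
result = count // 8  # -> result = 3

Answer: 3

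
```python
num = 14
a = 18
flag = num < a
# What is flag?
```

Answer: True

Derivation:
Trace (tracking flag):
num = 14  # -> num = 14
a = 18  # -> a = 18
flag = num < a  # -> flag = True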